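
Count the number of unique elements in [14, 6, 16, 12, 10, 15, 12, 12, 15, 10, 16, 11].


List all unique values:
Distinct values: [6, 10, 11, 12, 14, 15, 16]
Count = 7
Final answer: 7


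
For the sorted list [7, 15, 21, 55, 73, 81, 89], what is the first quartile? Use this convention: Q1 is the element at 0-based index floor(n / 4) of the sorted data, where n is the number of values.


The list has n = 7 elements.
Q1 index = floor(7 / 4) = floor(1.75) = 1
Counting from index 0 in the sorted data, the element at index 1 is 15.
Final answer: 15


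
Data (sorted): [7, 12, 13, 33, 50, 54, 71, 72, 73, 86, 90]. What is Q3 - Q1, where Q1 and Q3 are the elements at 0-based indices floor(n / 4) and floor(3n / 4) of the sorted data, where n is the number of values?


The data has n = 11 elements.
Q1 index = floor(11 / 4) = floor(2.75) = 2; Q3 index = floor(3 * 11 / 4) = floor(8.25) = 8
Q1 = element at index 2 = 13
Q3 = element at index 8 = 73
IQR = 73 - 13 = 60
Final answer: 60


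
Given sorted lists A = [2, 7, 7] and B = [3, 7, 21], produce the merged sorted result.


List A: [2, 7, 7]
List B: [3, 7, 21]
Repeatedly compare the front elements and take the smaller:
  2 vs 3 -> take 2
  7 vs 3 -> take 3
  7 vs 7 -> take 7
  7 vs 7 -> take 7
  A is exhausted; append the rest of B: [7, 21]
Final answer: [2, 3, 7, 7, 7, 21]


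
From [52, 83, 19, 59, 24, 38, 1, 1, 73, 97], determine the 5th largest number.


Sort descending: [97, 83, 73, 59, 52, 38, 24, 19, 1, 1]
The 5th element (1-indexed) is at index 4.
Value = 52
Final answer: 52


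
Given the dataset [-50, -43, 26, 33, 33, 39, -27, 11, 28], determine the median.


First, sort the list: [-50, -43, -27, 11, 26, 28, 33, 33, 39]
The list has 9 elements (odd count).
The middle index is 4 (0-based), and the element there is 26.
Final answer: 26


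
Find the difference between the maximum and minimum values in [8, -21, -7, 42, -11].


Maximum value: 42
Minimum value: -21
Range = 42 - (-21) = 63
Final answer: 63


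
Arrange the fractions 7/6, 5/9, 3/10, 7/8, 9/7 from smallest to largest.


Convert to decimal for comparison:
  7/6 = 1.1667
  5/9 = 0.5556
  3/10 = 0.3
  7/8 = 0.875
  9/7 = 1.2857
Decimals in increasing order: 0.3 < 0.5556 < 0.875 < 1.1667 < 1.2857
Writing each back as its fraction gives the sorted order.
Final answer: 3/10, 5/9, 7/8, 7/6, 9/7


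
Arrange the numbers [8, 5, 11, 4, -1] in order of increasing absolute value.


Compute absolute values:
  |8| = 8
  |5| = 5
  |11| = 11
  |4| = 4
  |-1| = 1
Absolute values in increasing order: 1 < 4 < 5 < 8 < 11
Listing the original numbers in that order gives the answer.
Final answer: [-1, 4, 5, 8, 11]


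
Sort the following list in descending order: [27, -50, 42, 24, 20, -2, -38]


Original list: [27, -50, 42, 24, 20, -2, -38]
Repeatedly take the largest remaining element:
  Remaining [27, -50, 42, 24, 20, -2, -38] -> largest is 42
  Remaining [27, -50, 24, 20, -2, -38] -> largest is 27
  Remaining [-50, 24, 20, -2, -38] -> largest is 24
  Remaining [-50, 20, -2, -38] -> largest is 20
  Remaining [-50, -2, -38] -> largest is -2
  Remaining [-50, -38] -> largest is -38
  Remaining [-50] -> largest is -50
Collecting the picks in order gives the descending list.
Final answer: [42, 27, 24, 20, -2, -38, -50]


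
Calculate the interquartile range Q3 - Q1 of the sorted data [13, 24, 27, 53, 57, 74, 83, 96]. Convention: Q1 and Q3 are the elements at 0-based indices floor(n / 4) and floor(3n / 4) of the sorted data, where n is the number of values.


The data has n = 8 elements.
Q1 index = floor(8 / 4) = floor(2) = 2; Q3 index = floor(3 * 8 / 4) = floor(6) = 6
Q1 = element at index 2 = 27
Q3 = element at index 6 = 83
IQR = 83 - 27 = 56
Final answer: 56


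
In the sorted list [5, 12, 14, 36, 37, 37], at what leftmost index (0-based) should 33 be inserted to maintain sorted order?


List is sorted: [5, 12, 14, 36, 37, 37]
We need the leftmost position where 33 can be inserted, i.e. the first index whose element is >= 33 (or the end of the list if none is).
Binary search with low=0, high=6 (0-based indices):
  low=0, high=6, mid=3: a[3]=36 >= 33, so high = 3
  low=0, high=3, mid=1: a[1]=12 < 33, so low = 2
  low=2, high=3, mid=2: a[2]=14 < 33, so low = 3
Now low = high = 3, so the insertion index is 3.
Final answer: 3


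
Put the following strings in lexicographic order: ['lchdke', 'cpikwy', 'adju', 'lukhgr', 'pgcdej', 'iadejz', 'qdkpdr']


Compare strings character by character (the first differing letter decides):
  'adju' < 'cpikwy' since 'a' < 'c' at position 1
  'cpikwy' < 'iadejz' since 'c' < 'i' at position 1
  'iadejz' < 'lchdke' since 'i' < 'l' at position 1
  'lchdke' < 'lukhgr' since 'c' < 'u' at position 2
  'lukhgr' < 'pgcdej' since 'l' < 'p' at position 1
  'pgcdej' < 'qdkpdr' since 'p' < 'q' at position 1
Chaining these comparisons gives the alphabetical order.
Final answer: ['adju', 'cpikwy', 'iadejz', 'lchdke', 'lukhgr', 'pgcdej', 'qdkpdr']


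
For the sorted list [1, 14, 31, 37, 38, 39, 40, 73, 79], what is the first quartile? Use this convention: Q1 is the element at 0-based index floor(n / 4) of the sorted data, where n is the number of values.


The list has n = 9 elements.
Q1 index = floor(9 / 4) = floor(2.25) = 2
Counting from index 0 in the sorted data, the element at index 2 is 31.
Final answer: 31


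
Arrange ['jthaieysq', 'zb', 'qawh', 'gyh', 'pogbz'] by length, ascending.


Compute lengths:
  'jthaieysq' has length 9
  'zb' has length 2
  'qawh' has length 4
  'gyh' has length 3
  'pogbz' has length 5
Lengths in increasing order: 2 < 3 < 4 < 5 < 9
Listing the words in that order gives the answer.
Final answer: ['zb', 'gyh', 'qawh', 'pogbz', 'jthaieysq']


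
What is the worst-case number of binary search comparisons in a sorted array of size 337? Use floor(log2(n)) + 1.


Binary search halves the search space each step.
Maximum comparisons = floor(log2(337)) + 1
log2(337) = 8.3966
floor(log2(337)) = 8, so 8 + 1 = 9
Final answer: 9


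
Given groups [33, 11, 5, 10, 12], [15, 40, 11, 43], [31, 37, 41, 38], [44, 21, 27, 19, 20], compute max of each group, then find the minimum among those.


Find max of each group:
  Group 1: [33, 11, 5, 10, 12] -> max = 33
  Group 2: [15, 40, 11, 43] -> max = 43
  Group 3: [31, 37, 41, 38] -> max = 41
  Group 4: [44, 21, 27, 19, 20] -> max = 44
Maxes: [33, 43, 41, 44]
Minimum of maxes = 33
Final answer: 33


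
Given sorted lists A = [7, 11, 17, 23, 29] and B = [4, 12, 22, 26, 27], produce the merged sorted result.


List A: [7, 11, 17, 23, 29]
List B: [4, 12, 22, 26, 27]
Repeatedly compare the front elements and take the smaller:
  7 vs 4 -> take 4
  7 vs 12 -> take 7
  11 vs 12 -> take 11
  17 vs 12 -> take 12
  17 vs 22 -> take 17
  23 vs 22 -> take 22
  23 vs 26 -> take 23
  29 vs 26 -> take 26
  29 vs 27 -> take 27
  B is exhausted; append the rest of A: [29]
Final answer: [4, 7, 11, 12, 17, 22, 23, 26, 27, 29]


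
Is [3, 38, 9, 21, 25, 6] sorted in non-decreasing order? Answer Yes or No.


Check consecutive pairs:
  3 <= 38? True
  38 <= 9? False
  9 <= 21? True
  21 <= 25? True
  25 <= 6? False
2 consecutive pair(s) are out of order, so the list is not sorted.
Final answer: No


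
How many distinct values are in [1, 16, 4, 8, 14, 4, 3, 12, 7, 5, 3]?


List all unique values:
Distinct values: [1, 3, 4, 5, 7, 8, 12, 14, 16]
Count = 9
Final answer: 9


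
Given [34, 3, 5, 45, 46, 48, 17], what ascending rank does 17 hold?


Sort ascending: [3, 5, 17, 34, 45, 46, 48]
Find 17 in the sorted list.
17 is at position 3 (1-indexed).
Final answer: 3


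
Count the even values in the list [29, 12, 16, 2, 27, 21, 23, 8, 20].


Check each element:
  29 is odd
  12 is even
  16 is even
  2 is even
  27 is odd
  21 is odd
  23 is odd
  8 is even
  20 is even
Evens: [12, 16, 2, 8, 20]
Count of evens = 5
Final answer: 5


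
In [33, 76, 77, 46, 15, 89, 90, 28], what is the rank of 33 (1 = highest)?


Sort descending: [90, 89, 77, 76, 46, 33, 28, 15]
Find 33 in the sorted list.
33 is at position 6.
Final answer: 6


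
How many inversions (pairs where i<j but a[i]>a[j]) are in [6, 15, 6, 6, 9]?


For each element, count the later elements that are smaller than it:
  6 (index 0): smaller elements after it = [] -> 0
  15 (index 1): smaller elements after it = [6, 6, 9] -> 3
  6 (index 2): smaller elements after it = [] -> 0
  6 (index 3): smaller elements after it = [] -> 0
Total inversions = 0 + 3 + 0 + 0 = 3
Final answer: 3


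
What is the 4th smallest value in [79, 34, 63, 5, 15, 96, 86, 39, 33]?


Sort ascending: [5, 15, 33, 34, 39, 63, 79, 86, 96]
The 4th element (1-indexed) is at index 3.
Value = 34
Final answer: 34


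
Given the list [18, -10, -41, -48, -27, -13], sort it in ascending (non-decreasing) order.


Original list: [18, -10, -41, -48, -27, -13]
Repeatedly take the smallest remaining element:
  Remaining [18, -10, -41, -48, -27, -13] -> smallest is -48
  Remaining [18, -10, -41, -27, -13] -> smallest is -41
  Remaining [18, -10, -27, -13] -> smallest is -27
  Remaining [18, -10, -13] -> smallest is -13
  Remaining [18, -10] -> smallest is -10
  Remaining [18] -> smallest is 18
Collecting the picks in order gives the sorted list.
Final answer: [-48, -41, -27, -13, -10, 18]


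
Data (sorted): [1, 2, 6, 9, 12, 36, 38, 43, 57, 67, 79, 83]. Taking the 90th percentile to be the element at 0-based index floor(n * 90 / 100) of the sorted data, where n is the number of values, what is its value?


The dataset has n = 12 elements.
Index = floor(12 * 90 / 100) = floor(1080 / 100) = floor(10.8) = 10
Counting from index 0 in the sorted data, the element at index 10 is 79.
Final answer: 79


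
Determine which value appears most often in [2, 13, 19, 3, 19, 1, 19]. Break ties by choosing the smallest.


Count the frequency of each value:
  1 appears 1 time(s)
  2 appears 1 time(s)
  3 appears 1 time(s)
  13 appears 1 time(s)
  19 appears 3 time(s)
Maximum frequency is 3.
Only 19 reaches that frequency, so it is the mode.
Final answer: 19


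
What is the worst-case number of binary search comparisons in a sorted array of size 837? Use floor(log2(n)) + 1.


Binary search halves the search space each step.
Maximum comparisons = floor(log2(837)) + 1
log2(837) = 9.7091
floor(log2(837)) = 9, so 9 + 1 = 10
Final answer: 10


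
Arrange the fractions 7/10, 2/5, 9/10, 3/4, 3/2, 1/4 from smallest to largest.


Convert to decimal for comparison:
  7/10 = 0.7
  2/5 = 0.4
  9/10 = 0.9
  3/4 = 0.75
  3/2 = 1.5
  1/4 = 0.25
Decimals in increasing order: 0.25 < 0.4 < 0.7 < 0.75 < 0.9 < 1.5
Writing each back as its fraction gives the sorted order.
Final answer: 1/4, 2/5, 7/10, 3/4, 9/10, 3/2


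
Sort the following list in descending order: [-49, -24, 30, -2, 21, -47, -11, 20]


Original list: [-49, -24, 30, -2, 21, -47, -11, 20]
Repeatedly take the largest remaining element:
  Remaining [-49, -24, 30, -2, 21, -47, -11, 20] -> largest is 30
  Remaining [-49, -24, -2, 21, -47, -11, 20] -> largest is 21
  Remaining [-49, -24, -2, -47, -11, 20] -> largest is 20
  Remaining [-49, -24, -2, -47, -11] -> largest is -2
  Remaining [-49, -24, -47, -11] -> largest is -11
  Remaining [-49, -24, -47] -> largest is -24
  Remaining [-49, -47] -> largest is -47
  Remaining [-49] -> largest is -49
Collecting the picks in order gives the descending list.
Final answer: [30, 21, 20, -2, -11, -24, -47, -49]


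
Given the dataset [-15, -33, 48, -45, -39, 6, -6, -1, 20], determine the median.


First, sort the list: [-45, -39, -33, -15, -6, -1, 6, 20, 48]
The list has 9 elements (odd count).
The middle index is 4 (0-based), and the element there is -6.
Final answer: -6


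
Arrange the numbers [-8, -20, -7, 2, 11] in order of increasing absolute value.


Compute absolute values:
  |-8| = 8
  |-20| = 20
  |-7| = 7
  |2| = 2
  |11| = 11
Absolute values in increasing order: 2 < 7 < 8 < 11 < 20
Listing the original numbers in that order gives the answer.
Final answer: [2, -7, -8, 11, -20]


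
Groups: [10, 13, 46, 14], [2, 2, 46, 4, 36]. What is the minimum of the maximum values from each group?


Find max of each group:
  Group 1: [10, 13, 46, 14] -> max = 46
  Group 2: [2, 2, 46, 4, 36] -> max = 46
Maxes: [46, 46]
Minimum of maxes = 46
Final answer: 46


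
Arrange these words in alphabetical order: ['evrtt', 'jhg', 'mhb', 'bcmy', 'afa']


Compare strings character by character (the first differing letter decides):
  'afa' < 'bcmy' since 'a' < 'b' at position 1
  'bcmy' < 'evrtt' since 'b' < 'e' at position 1
  'evrtt' < 'jhg' since 'e' < 'j' at position 1
  'jhg' < 'mhb' since 'j' < 'm' at position 1
Chaining these comparisons gives the alphabetical order.
Final answer: ['afa', 'bcmy', 'evrtt', 'jhg', 'mhb']


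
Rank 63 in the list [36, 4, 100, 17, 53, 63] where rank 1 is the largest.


Sort descending: [100, 63, 53, 36, 17, 4]
Find 63 in the sorted list.
63 is at position 2.
Final answer: 2


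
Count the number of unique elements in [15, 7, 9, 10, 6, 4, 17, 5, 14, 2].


List all unique values:
Distinct values: [2, 4, 5, 6, 7, 9, 10, 14, 15, 17]
Count = 10
Final answer: 10


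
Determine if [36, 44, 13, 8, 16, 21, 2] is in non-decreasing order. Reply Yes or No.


Check consecutive pairs:
  36 <= 44? True
  44 <= 13? False
  13 <= 8? False
  8 <= 16? True
  16 <= 21? True
  21 <= 2? False
3 consecutive pair(s) are out of order, so the list is not sorted.
Final answer: No


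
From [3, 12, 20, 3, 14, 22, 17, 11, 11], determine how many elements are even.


Check each element:
  3 is odd
  12 is even
  20 is even
  3 is odd
  14 is even
  22 is even
  17 is odd
  11 is odd
  11 is odd
Evens: [12, 20, 14, 22]
Count of evens = 4
Final answer: 4


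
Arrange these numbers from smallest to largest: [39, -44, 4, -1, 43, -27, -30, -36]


Original list: [39, -44, 4, -1, 43, -27, -30, -36]
Repeatedly take the smallest remaining element:
  Remaining [39, -44, 4, -1, 43, -27, -30, -36] -> smallest is -44
  Remaining [39, 4, -1, 43, -27, -30, -36] -> smallest is -36
  Remaining [39, 4, -1, 43, -27, -30] -> smallest is -30
  Remaining [39, 4, -1, 43, -27] -> smallest is -27
  Remaining [39, 4, -1, 43] -> smallest is -1
  Remaining [39, 4, 43] -> smallest is 4
  Remaining [39, 43] -> smallest is 39
  Remaining [43] -> smallest is 43
Collecting the picks in order gives the sorted list.
Final answer: [-44, -36, -30, -27, -1, 4, 39, 43]


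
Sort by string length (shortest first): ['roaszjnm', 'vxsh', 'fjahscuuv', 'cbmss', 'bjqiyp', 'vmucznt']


Compute lengths:
  'roaszjnm' has length 8
  'vxsh' has length 4
  'fjahscuuv' has length 9
  'cbmss' has length 5
  'bjqiyp' has length 6
  'vmucznt' has length 7
Lengths in increasing order: 4 < 5 < 6 < 7 < 8 < 9
Listing the words in that order gives the answer.
Final answer: ['vxsh', 'cbmss', 'bjqiyp', 'vmucznt', 'roaszjnm', 'fjahscuuv']


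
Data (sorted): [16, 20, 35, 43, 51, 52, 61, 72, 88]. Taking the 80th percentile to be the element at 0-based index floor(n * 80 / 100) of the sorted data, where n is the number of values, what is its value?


The dataset has n = 9 elements.
Index = floor(9 * 80 / 100) = floor(720 / 100) = floor(7.2) = 7
Counting from index 0 in the sorted data, the element at index 7 is 72.
Final answer: 72


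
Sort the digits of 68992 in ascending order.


The number 68992 has digits: 6, 8, 9, 9, 2
Sorted: 2, 6, 8, 9, 9
Joining the sorted digits gives the result.
Final answer: 26899


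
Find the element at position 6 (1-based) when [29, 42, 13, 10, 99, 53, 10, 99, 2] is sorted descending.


Sort descending: [99, 99, 53, 42, 29, 13, 10, 10, 2]
The 6th element (1-indexed) is at index 5.
Value = 13
Final answer: 13


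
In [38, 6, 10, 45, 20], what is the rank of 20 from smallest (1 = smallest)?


Sort ascending: [6, 10, 20, 38, 45]
Find 20 in the sorted list.
20 is at position 3 (1-indexed).
Final answer: 3


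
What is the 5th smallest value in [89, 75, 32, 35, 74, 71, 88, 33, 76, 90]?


Sort ascending: [32, 33, 35, 71, 74, 75, 76, 88, 89, 90]
The 5th element (1-indexed) is at index 4.
Value = 74
Final answer: 74


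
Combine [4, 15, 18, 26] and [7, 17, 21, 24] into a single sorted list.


List A: [4, 15, 18, 26]
List B: [7, 17, 21, 24]
Repeatedly compare the front elements and take the smaller:
  4 vs 7 -> take 4
  15 vs 7 -> take 7
  15 vs 17 -> take 15
  18 vs 17 -> take 17
  18 vs 21 -> take 18
  26 vs 21 -> take 21
  26 vs 24 -> take 24
  B is exhausted; append the rest of A: [26]
Final answer: [4, 7, 15, 17, 18, 21, 24, 26]


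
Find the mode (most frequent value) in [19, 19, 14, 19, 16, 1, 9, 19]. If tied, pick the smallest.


Count the frequency of each value:
  1 appears 1 time(s)
  9 appears 1 time(s)
  14 appears 1 time(s)
  16 appears 1 time(s)
  19 appears 4 time(s)
Maximum frequency is 4.
Only 19 reaches that frequency, so it is the mode.
Final answer: 19


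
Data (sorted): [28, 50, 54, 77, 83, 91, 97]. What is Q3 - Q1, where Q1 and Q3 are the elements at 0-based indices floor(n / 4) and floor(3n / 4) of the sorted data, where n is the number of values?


The data has n = 7 elements.
Q1 index = floor(7 / 4) = floor(1.75) = 1; Q3 index = floor(3 * 7 / 4) = floor(5.25) = 5
Q1 = element at index 1 = 50
Q3 = element at index 5 = 91
IQR = 91 - 50 = 41
Final answer: 41


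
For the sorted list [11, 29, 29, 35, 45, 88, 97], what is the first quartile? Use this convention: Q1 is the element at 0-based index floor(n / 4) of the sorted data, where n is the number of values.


The list has n = 7 elements.
Q1 index = floor(7 / 4) = floor(1.75) = 1
Counting from index 0 in the sorted data, the element at index 1 is 29.
Final answer: 29


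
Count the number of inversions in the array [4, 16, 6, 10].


For each element, count the later elements that are smaller than it:
  4 (index 0): smaller elements after it = [] -> 0
  16 (index 1): smaller elements after it = [6, 10] -> 2
  6 (index 2): smaller elements after it = [] -> 0
Total inversions = 0 + 2 + 0 = 2
Final answer: 2


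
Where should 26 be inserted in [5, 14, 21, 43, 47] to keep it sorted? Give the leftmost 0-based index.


List is sorted: [5, 14, 21, 43, 47]
We need the leftmost position where 26 can be inserted, i.e. the first index whose element is >= 26 (or the end of the list if none is).
Binary search with low=0, high=5 (0-based indices):
  low=0, high=5, mid=2: a[2]=21 < 26, so low = 3
  low=3, high=5, mid=4: a[4]=47 >= 26, so high = 4
  low=3, high=4, mid=3: a[3]=43 >= 26, so high = 3
Now low = high = 3, so the insertion index is 3.
Final answer: 3


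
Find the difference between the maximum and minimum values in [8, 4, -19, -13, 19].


Maximum value: 19
Minimum value: -19
Range = 19 - (-19) = 38
Final answer: 38


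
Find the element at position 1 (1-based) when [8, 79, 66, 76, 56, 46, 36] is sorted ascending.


Sort ascending: [8, 36, 46, 56, 66, 76, 79]
The 1st element (1-indexed) is at index 0.
Value = 8
Final answer: 8


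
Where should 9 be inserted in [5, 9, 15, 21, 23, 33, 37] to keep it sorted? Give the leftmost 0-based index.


List is sorted: [5, 9, 15, 21, 23, 33, 37]
We need the leftmost position where 9 can be inserted, i.e. the first index whose element is >= 9 (or the end of the list if none is).
Binary search with low=0, high=7 (0-based indices):
  low=0, high=7, mid=3: a[3]=21 >= 9, so high = 3
  low=0, high=3, mid=1: a[1]=9 >= 9, so high = 1
  low=0, high=1, mid=0: a[0]=5 < 9, so low = 1
Now low = high = 1, so the insertion index is 1.
Final answer: 1


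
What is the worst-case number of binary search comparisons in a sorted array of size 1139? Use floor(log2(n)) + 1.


Binary search halves the search space each step.
Maximum comparisons = floor(log2(1139)) + 1
log2(1139) = 10.1536
floor(log2(1139)) = 10, so 10 + 1 = 11
Final answer: 11


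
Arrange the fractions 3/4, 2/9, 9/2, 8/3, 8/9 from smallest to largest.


Convert to decimal for comparison:
  3/4 = 0.75
  2/9 = 0.2222
  9/2 = 4.5
  8/3 = 2.6667
  8/9 = 0.8889
Decimals in increasing order: 0.2222 < 0.75 < 0.8889 < 2.6667 < 4.5
Writing each back as its fraction gives the sorted order.
Final answer: 2/9, 3/4, 8/9, 8/3, 9/2


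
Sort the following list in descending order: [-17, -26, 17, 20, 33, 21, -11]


Original list: [-17, -26, 17, 20, 33, 21, -11]
Repeatedly take the largest remaining element:
  Remaining [-17, -26, 17, 20, 33, 21, -11] -> largest is 33
  Remaining [-17, -26, 17, 20, 21, -11] -> largest is 21
  Remaining [-17, -26, 17, 20, -11] -> largest is 20
  Remaining [-17, -26, 17, -11] -> largest is 17
  Remaining [-17, -26, -11] -> largest is -11
  Remaining [-17, -26] -> largest is -17
  Remaining [-26] -> largest is -26
Collecting the picks in order gives the descending list.
Final answer: [33, 21, 20, 17, -11, -17, -26]


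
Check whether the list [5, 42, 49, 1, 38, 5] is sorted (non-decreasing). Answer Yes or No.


Check consecutive pairs:
  5 <= 42? True
  42 <= 49? True
  49 <= 1? False
  1 <= 38? True
  38 <= 5? False
2 consecutive pair(s) are out of order, so the list is not sorted.
Final answer: No


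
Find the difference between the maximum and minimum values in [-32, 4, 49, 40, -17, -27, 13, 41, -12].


Maximum value: 49
Minimum value: -32
Range = 49 - (-32) = 81
Final answer: 81


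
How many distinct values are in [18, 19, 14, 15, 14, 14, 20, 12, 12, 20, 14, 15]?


List all unique values:
Distinct values: [12, 14, 15, 18, 19, 20]
Count = 6
Final answer: 6


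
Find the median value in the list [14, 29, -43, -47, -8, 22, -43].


First, sort the list: [-47, -43, -43, -8, 14, 22, 29]
The list has 7 elements (odd count).
The middle index is 3 (0-based), and the element there is -8.
Final answer: -8


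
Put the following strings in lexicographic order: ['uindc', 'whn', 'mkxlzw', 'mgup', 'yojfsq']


Compare strings character by character (the first differing letter decides):
  'mgup' < 'mkxlzw' since 'g' < 'k' at position 2
  'mkxlzw' < 'uindc' since 'm' < 'u' at position 1
  'uindc' < 'whn' since 'u' < 'w' at position 1
  'whn' < 'yojfsq' since 'w' < 'y' at position 1
Chaining these comparisons gives the alphabetical order.
Final answer: ['mgup', 'mkxlzw', 'uindc', 'whn', 'yojfsq']


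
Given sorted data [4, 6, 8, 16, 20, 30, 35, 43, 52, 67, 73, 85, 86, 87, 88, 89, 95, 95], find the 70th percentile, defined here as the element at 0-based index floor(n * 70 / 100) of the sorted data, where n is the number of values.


The dataset has n = 18 elements.
Index = floor(18 * 70 / 100) = floor(1260 / 100) = floor(12.6) = 12
Counting from index 0 in the sorted data, the element at index 12 is 86.
Final answer: 86


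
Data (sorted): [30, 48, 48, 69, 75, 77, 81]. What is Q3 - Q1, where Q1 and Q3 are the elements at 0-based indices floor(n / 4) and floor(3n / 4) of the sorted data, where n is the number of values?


The data has n = 7 elements.
Q1 index = floor(7 / 4) = floor(1.75) = 1; Q3 index = floor(3 * 7 / 4) = floor(5.25) = 5
Q1 = element at index 1 = 48
Q3 = element at index 5 = 77
IQR = 77 - 48 = 29
Final answer: 29


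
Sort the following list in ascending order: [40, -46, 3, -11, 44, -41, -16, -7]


Original list: [40, -46, 3, -11, 44, -41, -16, -7]
Repeatedly take the smallest remaining element:
  Remaining [40, -46, 3, -11, 44, -41, -16, -7] -> smallest is -46
  Remaining [40, 3, -11, 44, -41, -16, -7] -> smallest is -41
  Remaining [40, 3, -11, 44, -16, -7] -> smallest is -16
  Remaining [40, 3, -11, 44, -7] -> smallest is -11
  Remaining [40, 3, 44, -7] -> smallest is -7
  Remaining [40, 3, 44] -> smallest is 3
  Remaining [40, 44] -> smallest is 40
  Remaining [44] -> smallest is 44
Collecting the picks in order gives the sorted list.
Final answer: [-46, -41, -16, -11, -7, 3, 40, 44]


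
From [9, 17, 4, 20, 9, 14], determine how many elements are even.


Check each element:
  9 is odd
  17 is odd
  4 is even
  20 is even
  9 is odd
  14 is even
Evens: [4, 20, 14]
Count of evens = 3
Final answer: 3


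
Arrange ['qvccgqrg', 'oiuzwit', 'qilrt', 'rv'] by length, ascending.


Compute lengths:
  'qvccgqrg' has length 8
  'oiuzwit' has length 7
  'qilrt' has length 5
  'rv' has length 2
Lengths in increasing order: 2 < 5 < 7 < 8
Listing the words in that order gives the answer.
Final answer: ['rv', 'qilrt', 'oiuzwit', 'qvccgqrg']


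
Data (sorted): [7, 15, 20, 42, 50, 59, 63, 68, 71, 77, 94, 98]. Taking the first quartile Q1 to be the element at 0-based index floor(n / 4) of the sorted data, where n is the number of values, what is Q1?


The list has n = 12 elements.
Q1 index = floor(12 / 4) = floor(3) = 3
Counting from index 0 in the sorted data, the element at index 3 is 42.
Final answer: 42


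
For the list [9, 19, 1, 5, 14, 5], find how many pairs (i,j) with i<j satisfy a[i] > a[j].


For each element, count the later elements that are smaller than it:
  9 (index 0): smaller elements after it = [1, 5, 5] -> 3
  19 (index 1): smaller elements after it = [1, 5, 14, 5] -> 4
  1 (index 2): smaller elements after it = [] -> 0
  5 (index 3): smaller elements after it = [] -> 0
  14 (index 4): smaller elements after it = [5] -> 1
Total inversions = 3 + 4 + 0 + 0 + 1 = 8
Final answer: 8


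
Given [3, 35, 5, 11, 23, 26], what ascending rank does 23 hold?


Sort ascending: [3, 5, 11, 23, 26, 35]
Find 23 in the sorted list.
23 is at position 4 (1-indexed).
Final answer: 4


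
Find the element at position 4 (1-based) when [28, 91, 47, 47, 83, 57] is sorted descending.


Sort descending: [91, 83, 57, 47, 47, 28]
The 4th element (1-indexed) is at index 3.
Value = 47
Final answer: 47


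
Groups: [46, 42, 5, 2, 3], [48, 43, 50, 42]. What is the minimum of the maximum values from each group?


Find max of each group:
  Group 1: [46, 42, 5, 2, 3] -> max = 46
  Group 2: [48, 43, 50, 42] -> max = 50
Maxes: [46, 50]
Minimum of maxes = 46
Final answer: 46


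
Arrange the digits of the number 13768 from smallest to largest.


The number 13768 has digits: 1, 3, 7, 6, 8
Sorted: 1, 3, 6, 7, 8
Joining the sorted digits gives the result.
Final answer: 13678


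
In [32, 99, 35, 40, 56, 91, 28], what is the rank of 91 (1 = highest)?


Sort descending: [99, 91, 56, 40, 35, 32, 28]
Find 91 in the sorted list.
91 is at position 2.
Final answer: 2


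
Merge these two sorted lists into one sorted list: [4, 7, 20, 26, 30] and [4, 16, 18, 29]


List A: [4, 7, 20, 26, 30]
List B: [4, 16, 18, 29]
Repeatedly compare the front elements and take the smaller:
  4 vs 4 -> take 4
  7 vs 4 -> take 4
  7 vs 16 -> take 7
  20 vs 16 -> take 16
  20 vs 18 -> take 18
  20 vs 29 -> take 20
  26 vs 29 -> take 26
  30 vs 29 -> take 29
  B is exhausted; append the rest of A: [30]
Final answer: [4, 4, 7, 16, 18, 20, 26, 29, 30]


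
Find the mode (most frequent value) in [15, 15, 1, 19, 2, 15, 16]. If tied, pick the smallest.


Count the frequency of each value:
  1 appears 1 time(s)
  2 appears 1 time(s)
  15 appears 3 time(s)
  16 appears 1 time(s)
  19 appears 1 time(s)
Maximum frequency is 3.
Only 15 reaches that frequency, so it is the mode.
Final answer: 15


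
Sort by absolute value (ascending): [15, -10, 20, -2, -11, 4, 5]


Compute absolute values:
  |15| = 15
  |-10| = 10
  |20| = 20
  |-2| = 2
  |-11| = 11
  |4| = 4
  |5| = 5
Absolute values in increasing order: 2 < 4 < 5 < 10 < 11 < 15 < 20
Listing the original numbers in that order gives the answer.
Final answer: [-2, 4, 5, -10, -11, 15, 20]


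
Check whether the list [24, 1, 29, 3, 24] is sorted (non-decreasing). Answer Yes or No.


Check consecutive pairs:
  24 <= 1? False
  1 <= 29? True
  29 <= 3? False
  3 <= 24? True
2 consecutive pair(s) are out of order, so the list is not sorted.
Final answer: No


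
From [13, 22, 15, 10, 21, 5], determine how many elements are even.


Check each element:
  13 is odd
  22 is even
  15 is odd
  10 is even
  21 is odd
  5 is odd
Evens: [22, 10]
Count of evens = 2
Final answer: 2


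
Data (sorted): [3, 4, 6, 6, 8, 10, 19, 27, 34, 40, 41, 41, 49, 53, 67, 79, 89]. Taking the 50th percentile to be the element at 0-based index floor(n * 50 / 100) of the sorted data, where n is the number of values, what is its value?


The dataset has n = 17 elements.
Index = floor(17 * 50 / 100) = floor(850 / 100) = floor(8.5) = 8
Counting from index 0 in the sorted data, the element at index 8 is 34.
Final answer: 34


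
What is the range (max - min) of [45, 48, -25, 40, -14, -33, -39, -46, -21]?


Maximum value: 48
Minimum value: -46
Range = 48 - (-46) = 94
Final answer: 94


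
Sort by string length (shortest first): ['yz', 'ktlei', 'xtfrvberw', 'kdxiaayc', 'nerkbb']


Compute lengths:
  'yz' has length 2
  'ktlei' has length 5
  'xtfrvberw' has length 9
  'kdxiaayc' has length 8
  'nerkbb' has length 6
Lengths in increasing order: 2 < 5 < 6 < 8 < 9
Listing the words in that order gives the answer.
Final answer: ['yz', 'ktlei', 'nerkbb', 'kdxiaayc', 'xtfrvberw']


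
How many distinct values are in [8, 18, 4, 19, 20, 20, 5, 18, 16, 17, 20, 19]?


List all unique values:
Distinct values: [4, 5, 8, 16, 17, 18, 19, 20]
Count = 8
Final answer: 8


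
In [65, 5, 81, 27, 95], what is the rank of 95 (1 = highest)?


Sort descending: [95, 81, 65, 27, 5]
Find 95 in the sorted list.
95 is at position 1.
Final answer: 1


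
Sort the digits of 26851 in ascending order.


The number 26851 has digits: 2, 6, 8, 5, 1
Sorted: 1, 2, 5, 6, 8
Joining the sorted digits gives the result.
Final answer: 12568


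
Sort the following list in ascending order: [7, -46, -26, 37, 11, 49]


Original list: [7, -46, -26, 37, 11, 49]
Repeatedly take the smallest remaining element:
  Remaining [7, -46, -26, 37, 11, 49] -> smallest is -46
  Remaining [7, -26, 37, 11, 49] -> smallest is -26
  Remaining [7, 37, 11, 49] -> smallest is 7
  Remaining [37, 11, 49] -> smallest is 11
  Remaining [37, 49] -> smallest is 37
  Remaining [49] -> smallest is 49
Collecting the picks in order gives the sorted list.
Final answer: [-46, -26, 7, 11, 37, 49]


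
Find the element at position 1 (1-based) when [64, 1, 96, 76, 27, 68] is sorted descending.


Sort descending: [96, 76, 68, 64, 27, 1]
The 1st element (1-indexed) is at index 0.
Value = 96
Final answer: 96


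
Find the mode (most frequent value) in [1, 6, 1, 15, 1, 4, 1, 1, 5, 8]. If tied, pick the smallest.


Count the frequency of each value:
  1 appears 5 time(s)
  4 appears 1 time(s)
  5 appears 1 time(s)
  6 appears 1 time(s)
  8 appears 1 time(s)
  15 appears 1 time(s)
Maximum frequency is 5.
Only 1 reaches that frequency, so it is the mode.
Final answer: 1


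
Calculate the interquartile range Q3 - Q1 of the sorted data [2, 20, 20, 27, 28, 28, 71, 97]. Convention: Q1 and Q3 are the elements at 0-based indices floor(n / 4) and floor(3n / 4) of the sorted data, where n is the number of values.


The data has n = 8 elements.
Q1 index = floor(8 / 4) = floor(2) = 2; Q3 index = floor(3 * 8 / 4) = floor(6) = 6
Q1 = element at index 2 = 20
Q3 = element at index 6 = 71
IQR = 71 - 20 = 51
Final answer: 51


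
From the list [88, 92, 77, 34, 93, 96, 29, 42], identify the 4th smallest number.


Sort ascending: [29, 34, 42, 77, 88, 92, 93, 96]
The 4th element (1-indexed) is at index 3.
Value = 77
Final answer: 77


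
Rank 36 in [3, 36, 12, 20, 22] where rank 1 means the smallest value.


Sort ascending: [3, 12, 20, 22, 36]
Find 36 in the sorted list.
36 is at position 5 (1-indexed).
Final answer: 5


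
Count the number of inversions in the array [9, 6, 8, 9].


For each element, count the later elements that are smaller than it:
  9 (index 0): smaller elements after it = [6, 8] -> 2
  6 (index 1): smaller elements after it = [] -> 0
  8 (index 2): smaller elements after it = [] -> 0
Total inversions = 2 + 0 + 0 = 2
Final answer: 2


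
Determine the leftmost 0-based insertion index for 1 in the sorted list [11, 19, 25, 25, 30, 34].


List is sorted: [11, 19, 25, 25, 30, 34]
We need the leftmost position where 1 can be inserted, i.e. the first index whose element is >= 1 (or the end of the list if none is).
Binary search with low=0, high=6 (0-based indices):
  low=0, high=6, mid=3: a[3]=25 >= 1, so high = 3
  low=0, high=3, mid=1: a[1]=19 >= 1, so high = 1
  low=0, high=1, mid=0: a[0]=11 >= 1, so high = 0
Now low = high = 0, so the insertion index is 0.
Final answer: 0


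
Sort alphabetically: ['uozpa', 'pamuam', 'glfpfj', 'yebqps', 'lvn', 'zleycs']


Compare strings character by character (the first differing letter decides):
  'glfpfj' < 'lvn' since 'g' < 'l' at position 1
  'lvn' < 'pamuam' since 'l' < 'p' at position 1
  'pamuam' < 'uozpa' since 'p' < 'u' at position 1
  'uozpa' < 'yebqps' since 'u' < 'y' at position 1
  'yebqps' < 'zleycs' since 'y' < 'z' at position 1
Chaining these comparisons gives the alphabetical order.
Final answer: ['glfpfj', 'lvn', 'pamuam', 'uozpa', 'yebqps', 'zleycs']


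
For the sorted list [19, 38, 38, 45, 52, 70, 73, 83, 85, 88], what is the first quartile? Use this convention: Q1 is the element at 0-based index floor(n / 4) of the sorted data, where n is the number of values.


The list has n = 10 elements.
Q1 index = floor(10 / 4) = floor(2.5) = 2
Counting from index 0 in the sorted data, the element at index 2 is 38.
Final answer: 38


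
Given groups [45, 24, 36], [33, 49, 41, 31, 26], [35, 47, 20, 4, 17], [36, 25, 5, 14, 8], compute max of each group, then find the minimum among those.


Find max of each group:
  Group 1: [45, 24, 36] -> max = 45
  Group 2: [33, 49, 41, 31, 26] -> max = 49
  Group 3: [35, 47, 20, 4, 17] -> max = 47
  Group 4: [36, 25, 5, 14, 8] -> max = 36
Maxes: [45, 49, 47, 36]
Minimum of maxes = 36
Final answer: 36


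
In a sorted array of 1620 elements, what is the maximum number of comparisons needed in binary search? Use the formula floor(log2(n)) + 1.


Binary search halves the search space each step.
Maximum comparisons = floor(log2(1620)) + 1
log2(1620) = 10.6618
floor(log2(1620)) = 10, so 10 + 1 = 11
Final answer: 11


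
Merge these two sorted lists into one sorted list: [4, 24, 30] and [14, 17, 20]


List A: [4, 24, 30]
List B: [14, 17, 20]
Repeatedly compare the front elements and take the smaller:
  4 vs 14 -> take 4
  24 vs 14 -> take 14
  24 vs 17 -> take 17
  24 vs 20 -> take 20
  B is exhausted; append the rest of A: [24, 30]
Final answer: [4, 14, 17, 20, 24, 30]


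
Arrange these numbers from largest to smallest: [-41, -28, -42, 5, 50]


Original list: [-41, -28, -42, 5, 50]
Repeatedly take the largest remaining element:
  Remaining [-41, -28, -42, 5, 50] -> largest is 50
  Remaining [-41, -28, -42, 5] -> largest is 5
  Remaining [-41, -28, -42] -> largest is -28
  Remaining [-41, -42] -> largest is -41
  Remaining [-42] -> largest is -42
Collecting the picks in order gives the descending list.
Final answer: [50, 5, -28, -41, -42]


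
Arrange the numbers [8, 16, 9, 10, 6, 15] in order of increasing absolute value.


Compute absolute values:
  |8| = 8
  |16| = 16
  |9| = 9
  |10| = 10
  |6| = 6
  |15| = 15
Absolute values in increasing order: 6 < 8 < 9 < 10 < 15 < 16
Listing the original numbers in that order gives the answer.
Final answer: [6, 8, 9, 10, 15, 16]


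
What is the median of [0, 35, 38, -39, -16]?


First, sort the list: [-39, -16, 0, 35, 38]
The list has 5 elements (odd count).
The middle index is 2 (0-based), and the element there is 0.
Final answer: 0


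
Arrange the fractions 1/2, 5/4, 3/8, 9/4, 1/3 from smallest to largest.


Convert to decimal for comparison:
  1/2 = 0.5
  5/4 = 1.25
  3/8 = 0.375
  9/4 = 2.25
  1/3 = 0.3333
Decimals in increasing order: 0.3333 < 0.375 < 0.5 < 1.25 < 2.25
Writing each back as its fraction gives the sorted order.
Final answer: 1/3, 3/8, 1/2, 5/4, 9/4


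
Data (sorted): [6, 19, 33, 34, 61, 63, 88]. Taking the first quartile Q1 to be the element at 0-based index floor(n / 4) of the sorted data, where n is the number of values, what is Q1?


The list has n = 7 elements.
Q1 index = floor(7 / 4) = floor(1.75) = 1
Counting from index 0 in the sorted data, the element at index 1 is 19.
Final answer: 19


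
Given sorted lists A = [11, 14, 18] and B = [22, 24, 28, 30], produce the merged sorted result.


List A: [11, 14, 18]
List B: [22, 24, 28, 30]
Repeatedly compare the front elements and take the smaller:
  11 vs 22 -> take 11
  14 vs 22 -> take 14
  18 vs 22 -> take 18
  A is exhausted; append the rest of B: [22, 24, 28, 30]
Final answer: [11, 14, 18, 22, 24, 28, 30]


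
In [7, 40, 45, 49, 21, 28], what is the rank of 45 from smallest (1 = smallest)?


Sort ascending: [7, 21, 28, 40, 45, 49]
Find 45 in the sorted list.
45 is at position 5 (1-indexed).
Final answer: 5


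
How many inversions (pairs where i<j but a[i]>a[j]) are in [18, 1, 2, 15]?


For each element, count the later elements that are smaller than it:
  18 (index 0): smaller elements after it = [1, 2, 15] -> 3
  1 (index 1): smaller elements after it = [] -> 0
  2 (index 2): smaller elements after it = [] -> 0
Total inversions = 3 + 0 + 0 = 3
Final answer: 3


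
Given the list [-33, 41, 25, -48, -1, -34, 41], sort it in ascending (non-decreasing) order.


Original list: [-33, 41, 25, -48, -1, -34, 41]
Repeatedly take the smallest remaining element:
  Remaining [-33, 41, 25, -48, -1, -34, 41] -> smallest is -48
  Remaining [-33, 41, 25, -1, -34, 41] -> smallest is -34
  Remaining [-33, 41, 25, -1, 41] -> smallest is -33
  Remaining [41, 25, -1, 41] -> smallest is -1
  Remaining [41, 25, 41] -> smallest is 25
  Remaining [41, 41] -> smallest is 41
  Remaining [41] -> smallest is 41
Collecting the picks in order gives the sorted list.
Final answer: [-48, -34, -33, -1, 25, 41, 41]


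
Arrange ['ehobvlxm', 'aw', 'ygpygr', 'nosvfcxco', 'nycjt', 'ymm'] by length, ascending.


Compute lengths:
  'ehobvlxm' has length 8
  'aw' has length 2
  'ygpygr' has length 6
  'nosvfcxco' has length 9
  'nycjt' has length 5
  'ymm' has length 3
Lengths in increasing order: 2 < 3 < 5 < 6 < 8 < 9
Listing the words in that order gives the answer.
Final answer: ['aw', 'ymm', 'nycjt', 'ygpygr', 'ehobvlxm', 'nosvfcxco']


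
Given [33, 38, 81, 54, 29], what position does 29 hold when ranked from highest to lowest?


Sort descending: [81, 54, 38, 33, 29]
Find 29 in the sorted list.
29 is at position 5.
Final answer: 5


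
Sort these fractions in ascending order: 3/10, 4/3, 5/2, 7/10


Convert to decimal for comparison:
  3/10 = 0.3
  4/3 = 1.3333
  5/2 = 2.5
  7/10 = 0.7
Decimals in increasing order: 0.3 < 0.7 < 1.3333 < 2.5
Writing each back as its fraction gives the sorted order.
Final answer: 3/10, 7/10, 4/3, 5/2


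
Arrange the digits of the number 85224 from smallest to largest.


The number 85224 has digits: 8, 5, 2, 2, 4
Sorted: 2, 2, 4, 5, 8
Joining the sorted digits gives the result.
Final answer: 22458


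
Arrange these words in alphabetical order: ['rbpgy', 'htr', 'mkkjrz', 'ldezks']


Compare strings character by character (the first differing letter decides):
  'htr' < 'ldezks' since 'h' < 'l' at position 1
  'ldezks' < 'mkkjrz' since 'l' < 'm' at position 1
  'mkkjrz' < 'rbpgy' since 'm' < 'r' at position 1
Chaining these comparisons gives the alphabetical order.
Final answer: ['htr', 'ldezks', 'mkkjrz', 'rbpgy']


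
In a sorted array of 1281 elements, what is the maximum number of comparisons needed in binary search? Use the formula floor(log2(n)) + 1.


Binary search halves the search space each step.
Maximum comparisons = floor(log2(1281)) + 1
log2(1281) = 10.3231
floor(log2(1281)) = 10, so 10 + 1 = 11
Final answer: 11


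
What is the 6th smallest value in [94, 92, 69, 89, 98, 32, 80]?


Sort ascending: [32, 69, 80, 89, 92, 94, 98]
The 6th element (1-indexed) is at index 5.
Value = 94
Final answer: 94


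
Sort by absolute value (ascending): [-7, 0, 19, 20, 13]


Compute absolute values:
  |-7| = 7
  |0| = 0
  |19| = 19
  |20| = 20
  |13| = 13
Absolute values in increasing order: 0 < 7 < 13 < 19 < 20
Listing the original numbers in that order gives the answer.
Final answer: [0, -7, 13, 19, 20]
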